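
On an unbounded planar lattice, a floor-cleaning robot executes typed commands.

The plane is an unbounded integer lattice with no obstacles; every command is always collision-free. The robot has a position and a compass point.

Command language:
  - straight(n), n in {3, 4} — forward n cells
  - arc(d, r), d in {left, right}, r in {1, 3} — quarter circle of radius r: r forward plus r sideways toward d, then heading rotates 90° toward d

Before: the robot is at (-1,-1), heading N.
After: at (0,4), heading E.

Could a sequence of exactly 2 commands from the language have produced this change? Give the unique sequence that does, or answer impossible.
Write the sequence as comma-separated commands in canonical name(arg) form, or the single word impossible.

straight(4), arc(right, 1)

key: position moved to (0,4) AND the heading swung to E — translation plus rotation needed
initial: at (-1,-1), heading N
t=1 straight(4) ⇒ at (-1,3), heading N
t=2 arc(right, 1) ⇒ at (0,4), heading E
no rival 2-sequence matches.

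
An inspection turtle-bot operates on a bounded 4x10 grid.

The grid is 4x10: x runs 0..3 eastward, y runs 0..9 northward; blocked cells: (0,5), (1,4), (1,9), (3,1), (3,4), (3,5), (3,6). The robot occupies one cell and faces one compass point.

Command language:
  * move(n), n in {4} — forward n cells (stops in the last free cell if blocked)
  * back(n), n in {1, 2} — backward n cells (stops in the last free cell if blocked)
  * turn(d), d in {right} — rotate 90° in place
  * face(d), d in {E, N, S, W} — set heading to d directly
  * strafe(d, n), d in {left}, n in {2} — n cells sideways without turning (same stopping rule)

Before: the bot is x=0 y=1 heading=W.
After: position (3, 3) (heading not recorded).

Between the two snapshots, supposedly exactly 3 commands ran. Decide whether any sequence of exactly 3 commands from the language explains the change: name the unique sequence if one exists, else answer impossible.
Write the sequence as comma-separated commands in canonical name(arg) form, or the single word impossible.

key: running move(4) before face(E) would end elsewhere — order is forced
from: x=0 y=1 heading=W
step 1 (face(E)): x=0 y=1 heading=E
step 2 (strafe(left, 2)): x=0 y=3 heading=E
step 3 (move(4)): x=3 y=3 heading=E
no other 3-command option fits: unique.

face(E), strafe(left, 2), move(4)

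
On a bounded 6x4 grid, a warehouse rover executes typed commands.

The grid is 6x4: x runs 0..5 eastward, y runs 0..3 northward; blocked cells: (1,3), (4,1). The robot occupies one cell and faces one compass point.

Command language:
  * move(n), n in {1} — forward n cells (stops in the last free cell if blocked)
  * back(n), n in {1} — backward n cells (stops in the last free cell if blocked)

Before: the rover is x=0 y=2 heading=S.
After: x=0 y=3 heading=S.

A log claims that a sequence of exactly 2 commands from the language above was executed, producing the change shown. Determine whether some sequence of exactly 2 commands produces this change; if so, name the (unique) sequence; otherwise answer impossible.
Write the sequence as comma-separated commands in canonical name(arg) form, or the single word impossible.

key: still facing S at the end — nothing in the sequence rotates
start: x=0 y=2 heading=S
[1] after back(1): x=0 y=3 heading=S
[2] after back(1): x=0 y=3 heading=S
no other 2-command option fits: unique.

back(1), back(1)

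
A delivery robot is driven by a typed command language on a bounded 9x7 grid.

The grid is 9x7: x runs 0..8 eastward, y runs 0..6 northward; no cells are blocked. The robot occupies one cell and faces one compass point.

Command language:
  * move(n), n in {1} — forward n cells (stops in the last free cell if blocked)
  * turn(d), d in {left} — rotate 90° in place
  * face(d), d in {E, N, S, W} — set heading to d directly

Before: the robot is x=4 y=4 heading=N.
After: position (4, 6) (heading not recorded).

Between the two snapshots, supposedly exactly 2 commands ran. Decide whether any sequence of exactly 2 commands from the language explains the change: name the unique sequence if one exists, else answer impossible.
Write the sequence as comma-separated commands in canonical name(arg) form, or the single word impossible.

begin: x=4 y=4 heading=N
[1] after move(1): x=4 y=5 heading=N
[2] after move(1): x=4 y=6 heading=N
no other 2-command option fits: unique.

move(1), move(1)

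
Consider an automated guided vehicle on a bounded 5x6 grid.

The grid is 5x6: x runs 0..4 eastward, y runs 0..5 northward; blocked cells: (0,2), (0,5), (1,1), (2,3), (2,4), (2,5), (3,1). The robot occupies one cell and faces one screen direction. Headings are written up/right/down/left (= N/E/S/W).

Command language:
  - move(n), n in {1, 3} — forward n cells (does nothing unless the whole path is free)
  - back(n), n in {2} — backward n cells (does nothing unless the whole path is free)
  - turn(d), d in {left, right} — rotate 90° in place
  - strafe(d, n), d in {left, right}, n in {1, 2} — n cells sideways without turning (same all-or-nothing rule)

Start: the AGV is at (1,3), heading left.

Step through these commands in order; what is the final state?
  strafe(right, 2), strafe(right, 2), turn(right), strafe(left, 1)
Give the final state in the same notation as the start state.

begin: at (1,3), heading left
[1] after strafe(right, 2): at (1,5), heading left
[2] after strafe(right, 2): at (1,5), heading left
[3] after turn(right): at (1,5), heading up
[4] after strafe(left, 1): at (1,5), heading up

at (1,5), heading up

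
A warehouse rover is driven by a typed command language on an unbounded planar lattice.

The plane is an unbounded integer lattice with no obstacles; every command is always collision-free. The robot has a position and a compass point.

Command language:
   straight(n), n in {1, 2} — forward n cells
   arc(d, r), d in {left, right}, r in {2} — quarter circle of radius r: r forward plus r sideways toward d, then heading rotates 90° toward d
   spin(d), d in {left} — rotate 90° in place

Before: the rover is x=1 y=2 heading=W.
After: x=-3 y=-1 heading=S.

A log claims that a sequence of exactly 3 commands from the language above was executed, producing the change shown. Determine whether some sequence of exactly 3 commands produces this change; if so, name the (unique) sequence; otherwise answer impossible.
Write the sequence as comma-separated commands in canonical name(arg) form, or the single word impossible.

straight(2), arc(left, 2), straight(1)

key: cell and facing (now S) both changed — the 3 commands mix motion and turning
start: x=1 y=2 heading=W
step 1 (straight(2)): x=-1 y=2 heading=W
step 2 (arc(left, 2)): x=-3 y=0 heading=S
step 3 (straight(1)): x=-3 y=-1 heading=S
all 125 alternatives checked — unique.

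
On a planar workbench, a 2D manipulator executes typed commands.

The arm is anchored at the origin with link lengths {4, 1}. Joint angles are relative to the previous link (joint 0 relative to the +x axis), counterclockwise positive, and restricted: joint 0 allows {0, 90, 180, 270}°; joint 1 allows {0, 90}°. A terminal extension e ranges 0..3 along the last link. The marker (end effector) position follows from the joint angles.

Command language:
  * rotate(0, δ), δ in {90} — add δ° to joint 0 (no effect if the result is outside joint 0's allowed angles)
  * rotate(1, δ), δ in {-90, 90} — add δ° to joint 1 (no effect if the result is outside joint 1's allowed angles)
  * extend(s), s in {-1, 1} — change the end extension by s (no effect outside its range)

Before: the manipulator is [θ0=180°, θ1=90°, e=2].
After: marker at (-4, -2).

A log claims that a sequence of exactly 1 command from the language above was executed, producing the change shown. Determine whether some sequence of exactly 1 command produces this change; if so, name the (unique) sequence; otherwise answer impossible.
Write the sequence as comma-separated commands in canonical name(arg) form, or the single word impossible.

initial: [θ0=180°, θ1=90°, e=2]
1. extend(-1) → [θ0=180°, θ1=90°, e=1]
uniquely the one of 5 1-step routes that fits.

extend(-1)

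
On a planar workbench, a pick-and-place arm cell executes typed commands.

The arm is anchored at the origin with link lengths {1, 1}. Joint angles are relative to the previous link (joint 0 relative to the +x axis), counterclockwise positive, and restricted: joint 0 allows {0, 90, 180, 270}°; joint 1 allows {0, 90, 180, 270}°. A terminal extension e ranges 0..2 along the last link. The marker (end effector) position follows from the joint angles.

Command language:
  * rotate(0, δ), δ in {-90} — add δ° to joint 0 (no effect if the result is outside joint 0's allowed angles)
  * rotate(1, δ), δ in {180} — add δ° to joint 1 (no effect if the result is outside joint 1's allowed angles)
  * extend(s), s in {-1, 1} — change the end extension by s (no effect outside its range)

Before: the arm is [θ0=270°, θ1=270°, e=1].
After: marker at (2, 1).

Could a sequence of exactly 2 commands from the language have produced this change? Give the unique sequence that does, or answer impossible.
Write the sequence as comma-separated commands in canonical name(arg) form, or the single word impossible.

start: [θ0=270°, θ1=270°, e=1]
step 1 (rotate(0, -90)): [θ0=180°, θ1=270°, e=1]
step 2 (rotate(0, -90)): [θ0=90°, θ1=270°, e=1]
no rival 2-sequence matches.

rotate(0, -90), rotate(0, -90)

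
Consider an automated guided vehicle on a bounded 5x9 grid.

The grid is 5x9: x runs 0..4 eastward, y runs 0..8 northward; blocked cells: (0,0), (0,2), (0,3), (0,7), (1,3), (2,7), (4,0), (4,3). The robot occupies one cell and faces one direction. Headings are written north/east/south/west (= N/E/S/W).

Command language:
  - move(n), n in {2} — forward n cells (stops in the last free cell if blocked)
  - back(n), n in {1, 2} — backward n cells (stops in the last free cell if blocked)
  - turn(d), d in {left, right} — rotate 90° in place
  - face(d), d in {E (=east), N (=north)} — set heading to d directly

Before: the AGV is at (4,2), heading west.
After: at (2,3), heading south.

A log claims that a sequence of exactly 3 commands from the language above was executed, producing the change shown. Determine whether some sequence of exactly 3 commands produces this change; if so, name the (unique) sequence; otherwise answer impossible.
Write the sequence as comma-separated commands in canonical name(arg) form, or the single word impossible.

key: running back(1) before move(2) would end elsewhere — order is forced
t0: at (4,2), heading west
1. move(2) → at (2,2), heading west
2. turn(left) → at (2,2), heading south
3. back(1) → at (2,3), heading south
no rival 3-sequence matches.

move(2), turn(left), back(1)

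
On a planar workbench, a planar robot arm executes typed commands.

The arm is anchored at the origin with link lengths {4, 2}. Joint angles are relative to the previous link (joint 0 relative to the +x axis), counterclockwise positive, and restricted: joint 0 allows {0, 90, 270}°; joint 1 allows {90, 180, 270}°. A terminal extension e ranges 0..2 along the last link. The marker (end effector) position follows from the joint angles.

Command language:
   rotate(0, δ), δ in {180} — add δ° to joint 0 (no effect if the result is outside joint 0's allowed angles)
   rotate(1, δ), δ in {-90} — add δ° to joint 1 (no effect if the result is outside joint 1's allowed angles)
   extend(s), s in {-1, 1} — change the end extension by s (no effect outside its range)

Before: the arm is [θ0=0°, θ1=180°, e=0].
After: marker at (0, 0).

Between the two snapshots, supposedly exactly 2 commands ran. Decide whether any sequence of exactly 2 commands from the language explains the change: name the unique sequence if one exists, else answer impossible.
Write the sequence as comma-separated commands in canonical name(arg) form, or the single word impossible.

start: [θ0=0°, θ1=180°, e=0]
[1] after extend(1): [θ0=0°, θ1=180°, e=1]
[2] after extend(1): [θ0=0°, θ1=180°, e=2]
no other 2-command option fits: unique.

extend(1), extend(1)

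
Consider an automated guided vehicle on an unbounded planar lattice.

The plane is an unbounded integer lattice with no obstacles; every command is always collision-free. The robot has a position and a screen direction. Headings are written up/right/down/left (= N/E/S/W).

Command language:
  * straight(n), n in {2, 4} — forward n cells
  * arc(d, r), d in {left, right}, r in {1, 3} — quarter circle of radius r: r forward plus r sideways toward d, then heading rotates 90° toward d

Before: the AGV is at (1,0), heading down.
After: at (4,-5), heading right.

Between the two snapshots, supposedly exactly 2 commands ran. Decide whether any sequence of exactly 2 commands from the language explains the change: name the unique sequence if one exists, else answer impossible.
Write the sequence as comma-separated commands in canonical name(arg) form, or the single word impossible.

straight(2), arc(left, 3)

key: position moved to (4,-5) AND the heading swung to E — translation plus rotation needed
from: at (1,0), heading down
[1] after straight(2): at (1,-2), heading down
[2] after arc(left, 3): at (4,-5), heading right
all 36 alternatives checked — unique.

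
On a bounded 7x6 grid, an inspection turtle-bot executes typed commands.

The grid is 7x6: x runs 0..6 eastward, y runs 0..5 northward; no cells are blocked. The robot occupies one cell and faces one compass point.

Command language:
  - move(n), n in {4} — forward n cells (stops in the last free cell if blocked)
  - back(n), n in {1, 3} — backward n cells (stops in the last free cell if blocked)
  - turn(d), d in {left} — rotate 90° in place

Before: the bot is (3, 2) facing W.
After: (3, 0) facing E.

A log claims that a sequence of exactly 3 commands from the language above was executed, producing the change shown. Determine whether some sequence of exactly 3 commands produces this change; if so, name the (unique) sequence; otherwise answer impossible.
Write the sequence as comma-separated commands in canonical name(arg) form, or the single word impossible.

turn(left), move(4), turn(left)

key: position moved to (3,0) AND the heading swung to E — translation plus rotation needed
start: (3, 2) facing W
[1] after turn(left): (3, 2) facing S
[2] after move(4): (3, 0) facing S
[3] after turn(left): (3, 0) facing E
all 64 alternatives checked — unique.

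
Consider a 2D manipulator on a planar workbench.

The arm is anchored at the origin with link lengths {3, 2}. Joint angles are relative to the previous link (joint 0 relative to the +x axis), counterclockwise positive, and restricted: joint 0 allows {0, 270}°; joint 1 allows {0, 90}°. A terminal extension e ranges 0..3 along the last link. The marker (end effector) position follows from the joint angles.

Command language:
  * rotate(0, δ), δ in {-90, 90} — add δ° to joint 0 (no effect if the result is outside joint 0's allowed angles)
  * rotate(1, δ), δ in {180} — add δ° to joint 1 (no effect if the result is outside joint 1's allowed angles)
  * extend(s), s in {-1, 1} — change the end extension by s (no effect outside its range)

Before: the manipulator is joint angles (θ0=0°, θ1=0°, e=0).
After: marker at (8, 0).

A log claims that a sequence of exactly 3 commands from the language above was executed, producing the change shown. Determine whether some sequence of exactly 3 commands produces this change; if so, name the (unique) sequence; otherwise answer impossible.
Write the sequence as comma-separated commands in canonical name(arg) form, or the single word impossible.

start: joint angles (θ0=0°, θ1=0°, e=0)
step 1 (extend(1)): joint angles (θ0=0°, θ1=0°, e=1)
step 2 (extend(1)): joint angles (θ0=0°, θ1=0°, e=2)
step 3 (extend(1)): joint angles (θ0=0°, θ1=0°, e=3)
no other 3-command option fits: unique.

extend(1), extend(1), extend(1)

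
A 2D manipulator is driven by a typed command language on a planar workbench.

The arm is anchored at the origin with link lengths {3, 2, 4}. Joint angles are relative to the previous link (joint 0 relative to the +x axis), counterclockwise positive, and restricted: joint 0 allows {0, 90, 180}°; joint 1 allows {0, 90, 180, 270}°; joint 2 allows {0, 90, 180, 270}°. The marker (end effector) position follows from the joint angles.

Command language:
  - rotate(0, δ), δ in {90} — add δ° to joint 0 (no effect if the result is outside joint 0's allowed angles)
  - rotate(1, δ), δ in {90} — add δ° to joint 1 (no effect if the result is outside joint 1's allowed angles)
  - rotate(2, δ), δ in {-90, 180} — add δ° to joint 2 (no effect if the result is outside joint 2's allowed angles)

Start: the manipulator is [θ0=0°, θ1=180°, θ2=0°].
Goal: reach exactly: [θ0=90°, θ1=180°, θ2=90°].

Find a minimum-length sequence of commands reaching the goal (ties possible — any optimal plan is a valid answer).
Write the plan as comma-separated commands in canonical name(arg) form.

begin: [θ0=0°, θ1=180°, θ2=0°]
step 1 (rotate(2, -90)): [θ0=0°, θ1=180°, θ2=270°]
step 2 (rotate(0, 90)): [θ0=90°, θ1=180°, θ2=270°]
step 3 (rotate(2, 180)): [θ0=90°, θ1=180°, θ2=90°]
minimal: 3 command(s), checked below 3.

rotate(2, -90), rotate(0, 90), rotate(2, 180)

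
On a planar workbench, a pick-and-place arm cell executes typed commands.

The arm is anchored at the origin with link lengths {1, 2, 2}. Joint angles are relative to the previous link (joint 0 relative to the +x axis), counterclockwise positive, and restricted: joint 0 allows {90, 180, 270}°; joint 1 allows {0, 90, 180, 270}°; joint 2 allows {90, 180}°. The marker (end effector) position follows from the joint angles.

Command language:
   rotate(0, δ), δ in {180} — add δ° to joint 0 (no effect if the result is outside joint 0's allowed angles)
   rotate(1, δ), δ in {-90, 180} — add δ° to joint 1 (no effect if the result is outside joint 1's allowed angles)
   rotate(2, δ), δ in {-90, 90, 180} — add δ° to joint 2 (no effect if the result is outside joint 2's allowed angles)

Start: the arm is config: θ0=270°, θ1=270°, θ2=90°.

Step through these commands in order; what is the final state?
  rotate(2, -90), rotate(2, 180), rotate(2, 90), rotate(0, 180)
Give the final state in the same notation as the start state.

from: config: θ0=270°, θ1=270°, θ2=90°
[1] after rotate(2, -90): config: θ0=270°, θ1=270°, θ2=90°
[2] after rotate(2, 180): config: θ0=270°, θ1=270°, θ2=90°
[3] after rotate(2, 90): config: θ0=270°, θ1=270°, θ2=180°
[4] after rotate(0, 180): config: θ0=90°, θ1=270°, θ2=180°

config: θ0=90°, θ1=270°, θ2=180°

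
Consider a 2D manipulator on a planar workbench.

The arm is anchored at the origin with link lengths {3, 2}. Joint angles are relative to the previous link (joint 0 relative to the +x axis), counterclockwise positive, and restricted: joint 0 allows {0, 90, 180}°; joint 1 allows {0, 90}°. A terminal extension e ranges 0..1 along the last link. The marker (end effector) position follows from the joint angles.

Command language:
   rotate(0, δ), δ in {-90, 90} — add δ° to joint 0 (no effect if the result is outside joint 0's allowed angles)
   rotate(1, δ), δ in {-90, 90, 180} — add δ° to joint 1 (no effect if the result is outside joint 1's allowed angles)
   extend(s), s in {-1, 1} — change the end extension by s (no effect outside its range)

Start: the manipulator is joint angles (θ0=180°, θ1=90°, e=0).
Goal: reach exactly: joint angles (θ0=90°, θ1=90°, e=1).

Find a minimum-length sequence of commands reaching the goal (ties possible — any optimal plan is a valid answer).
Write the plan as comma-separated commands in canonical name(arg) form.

rotate(0, -90), extend(1)

initial: joint angles (θ0=180°, θ1=90°, e=0)
1. rotate(0, -90) → joint angles (θ0=90°, θ1=90°, e=0)
2. extend(1) → joint angles (θ0=90°, θ1=90°, e=1)
no 1-step plan works, so 2 is optimal.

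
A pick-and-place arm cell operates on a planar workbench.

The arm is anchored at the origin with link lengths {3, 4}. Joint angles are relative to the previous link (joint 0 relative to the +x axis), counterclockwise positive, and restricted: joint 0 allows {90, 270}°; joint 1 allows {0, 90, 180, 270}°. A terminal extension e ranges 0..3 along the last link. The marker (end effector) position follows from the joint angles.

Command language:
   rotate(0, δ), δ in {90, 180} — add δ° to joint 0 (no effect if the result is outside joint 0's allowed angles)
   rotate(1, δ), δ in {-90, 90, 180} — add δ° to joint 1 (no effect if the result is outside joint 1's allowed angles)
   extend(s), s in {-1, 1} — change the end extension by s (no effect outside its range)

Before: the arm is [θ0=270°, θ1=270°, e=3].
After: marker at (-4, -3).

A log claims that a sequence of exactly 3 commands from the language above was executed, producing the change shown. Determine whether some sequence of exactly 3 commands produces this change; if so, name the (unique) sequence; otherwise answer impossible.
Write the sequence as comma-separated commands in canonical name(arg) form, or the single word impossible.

start: [θ0=270°, θ1=270°, e=3]
[1] after extend(-1): [θ0=270°, θ1=270°, e=2]
[2] after extend(-1): [θ0=270°, θ1=270°, e=1]
[3] after extend(-1): [θ0=270°, θ1=270°, e=0]
no rival 3-sequence matches.

extend(-1), extend(-1), extend(-1)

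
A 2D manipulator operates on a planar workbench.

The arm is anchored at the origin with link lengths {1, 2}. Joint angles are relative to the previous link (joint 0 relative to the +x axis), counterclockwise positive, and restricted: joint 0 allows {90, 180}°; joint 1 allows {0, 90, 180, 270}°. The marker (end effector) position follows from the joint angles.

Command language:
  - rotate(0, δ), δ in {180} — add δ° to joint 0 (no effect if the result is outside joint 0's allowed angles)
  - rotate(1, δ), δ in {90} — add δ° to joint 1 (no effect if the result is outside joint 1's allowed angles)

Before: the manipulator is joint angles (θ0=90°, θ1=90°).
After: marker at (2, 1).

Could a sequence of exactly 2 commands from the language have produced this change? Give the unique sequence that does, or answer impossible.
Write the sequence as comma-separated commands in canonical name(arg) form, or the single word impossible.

t0: joint angles (θ0=90°, θ1=90°)
step 1 (rotate(1, 90)): joint angles (θ0=90°, θ1=180°)
step 2 (rotate(1, 90)): joint angles (θ0=90°, θ1=270°)
no other 2-command option fits: unique.

rotate(1, 90), rotate(1, 90)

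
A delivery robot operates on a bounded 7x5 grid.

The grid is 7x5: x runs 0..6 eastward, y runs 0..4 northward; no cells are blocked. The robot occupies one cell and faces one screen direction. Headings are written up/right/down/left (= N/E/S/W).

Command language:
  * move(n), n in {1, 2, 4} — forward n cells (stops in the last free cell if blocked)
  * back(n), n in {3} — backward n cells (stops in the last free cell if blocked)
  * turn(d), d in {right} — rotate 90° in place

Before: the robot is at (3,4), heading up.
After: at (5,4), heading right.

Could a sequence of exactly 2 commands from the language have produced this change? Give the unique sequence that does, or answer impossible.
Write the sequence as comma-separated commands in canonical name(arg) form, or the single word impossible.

turn(right), move(2)

key: cell and facing (now E) both changed — the 2 commands mix motion and turning
from: at (3,4), heading up
[1] after turn(right): at (3,4), heading right
[2] after move(2): at (5,4), heading right
no other 2-command option fits: unique.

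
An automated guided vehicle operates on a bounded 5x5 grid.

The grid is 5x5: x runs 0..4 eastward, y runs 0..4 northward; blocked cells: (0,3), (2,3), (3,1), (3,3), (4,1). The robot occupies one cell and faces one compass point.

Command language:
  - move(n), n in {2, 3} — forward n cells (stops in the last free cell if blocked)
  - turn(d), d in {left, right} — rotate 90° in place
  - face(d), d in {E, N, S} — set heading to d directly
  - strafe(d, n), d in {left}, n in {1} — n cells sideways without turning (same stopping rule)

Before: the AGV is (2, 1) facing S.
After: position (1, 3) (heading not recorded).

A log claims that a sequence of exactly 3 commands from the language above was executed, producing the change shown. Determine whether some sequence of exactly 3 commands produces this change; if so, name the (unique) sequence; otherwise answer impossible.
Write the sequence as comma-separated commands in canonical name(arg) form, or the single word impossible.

face(N), strafe(left, 1), move(2)

key: order matters: swapping face(N) and move(2) lands elsewhere
begin: (2, 1) facing S
t=1 face(N) ⇒ (2, 1) facing N
t=2 strafe(left, 1) ⇒ (1, 1) facing N
t=3 move(2) ⇒ (1, 3) facing N
all 512 alternatives checked — unique.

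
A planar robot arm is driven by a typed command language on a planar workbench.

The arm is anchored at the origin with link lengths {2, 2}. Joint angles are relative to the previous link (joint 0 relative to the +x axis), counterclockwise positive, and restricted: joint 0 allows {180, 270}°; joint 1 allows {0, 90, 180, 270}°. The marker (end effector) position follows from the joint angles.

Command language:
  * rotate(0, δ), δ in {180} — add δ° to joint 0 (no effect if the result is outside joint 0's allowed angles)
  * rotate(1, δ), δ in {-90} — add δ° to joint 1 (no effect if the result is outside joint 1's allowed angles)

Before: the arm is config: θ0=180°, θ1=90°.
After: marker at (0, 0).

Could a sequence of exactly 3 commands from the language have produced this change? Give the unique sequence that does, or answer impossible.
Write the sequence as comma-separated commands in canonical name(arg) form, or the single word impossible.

rotate(1, -90), rotate(1, -90), rotate(1, -90)

begin: config: θ0=180°, θ1=90°
t=1 rotate(1, -90) ⇒ config: θ0=180°, θ1=0°
t=2 rotate(1, -90) ⇒ config: θ0=180°, θ1=270°
t=3 rotate(1, -90) ⇒ config: θ0=180°, θ1=180°
all 8 alternatives checked — unique.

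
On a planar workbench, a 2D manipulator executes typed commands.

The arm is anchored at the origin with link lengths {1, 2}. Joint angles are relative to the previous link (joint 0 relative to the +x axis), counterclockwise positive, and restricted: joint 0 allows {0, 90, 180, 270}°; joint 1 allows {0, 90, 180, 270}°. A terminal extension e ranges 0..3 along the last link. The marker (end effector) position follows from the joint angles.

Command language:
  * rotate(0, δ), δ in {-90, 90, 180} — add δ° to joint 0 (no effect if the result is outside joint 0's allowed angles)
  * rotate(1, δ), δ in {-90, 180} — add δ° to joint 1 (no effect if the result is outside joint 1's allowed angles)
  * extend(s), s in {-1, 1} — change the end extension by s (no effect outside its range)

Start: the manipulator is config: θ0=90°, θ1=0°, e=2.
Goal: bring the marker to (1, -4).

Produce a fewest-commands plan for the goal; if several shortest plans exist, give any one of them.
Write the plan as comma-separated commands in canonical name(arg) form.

t0: config: θ0=90°, θ1=0°, e=2
[1] after rotate(1, -90): config: θ0=90°, θ1=270°, e=2
[2] after rotate(0, -90): config: θ0=0°, θ1=270°, e=2
shorter routes all fall short; 2 is best.

rotate(1, -90), rotate(0, -90)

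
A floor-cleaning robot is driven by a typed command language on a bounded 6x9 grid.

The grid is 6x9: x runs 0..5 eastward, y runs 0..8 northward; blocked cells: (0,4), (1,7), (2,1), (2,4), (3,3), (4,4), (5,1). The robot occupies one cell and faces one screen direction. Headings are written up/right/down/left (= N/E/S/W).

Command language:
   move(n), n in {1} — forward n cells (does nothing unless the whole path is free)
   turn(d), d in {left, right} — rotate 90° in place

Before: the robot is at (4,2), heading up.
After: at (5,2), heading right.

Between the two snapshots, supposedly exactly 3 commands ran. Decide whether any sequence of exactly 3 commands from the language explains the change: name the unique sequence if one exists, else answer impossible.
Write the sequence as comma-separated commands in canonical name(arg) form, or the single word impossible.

key: position moved to (5,2) AND the heading swung to E — translation plus rotation needed
begin: at (4,2), heading up
[1] after turn(right): at (4,2), heading right
[2] after move(1): at (5,2), heading right
[3] after move(1): at (5,2), heading right
uniquely the one of 27 3-step routes that fits.

turn(right), move(1), move(1)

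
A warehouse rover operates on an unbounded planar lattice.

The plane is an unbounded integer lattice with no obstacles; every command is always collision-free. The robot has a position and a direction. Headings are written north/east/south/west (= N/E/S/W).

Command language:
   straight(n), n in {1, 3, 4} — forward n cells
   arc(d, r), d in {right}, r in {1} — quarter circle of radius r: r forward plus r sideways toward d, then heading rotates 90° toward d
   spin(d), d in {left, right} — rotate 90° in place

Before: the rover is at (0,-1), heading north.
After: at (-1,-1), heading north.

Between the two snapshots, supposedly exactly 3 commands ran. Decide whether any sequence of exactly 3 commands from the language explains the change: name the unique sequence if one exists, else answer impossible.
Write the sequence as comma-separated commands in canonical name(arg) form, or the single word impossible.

spin(left), straight(1), spin(right)

key: order matters: swapping spin(left) and spin(right) lands elsewhere
initial: at (0,-1), heading north
step 1 (spin(left)): at (0,-1), heading west
step 2 (straight(1)): at (-1,-1), heading west
step 3 (spin(right)): at (-1,-1), heading north
no rival 3-sequence matches.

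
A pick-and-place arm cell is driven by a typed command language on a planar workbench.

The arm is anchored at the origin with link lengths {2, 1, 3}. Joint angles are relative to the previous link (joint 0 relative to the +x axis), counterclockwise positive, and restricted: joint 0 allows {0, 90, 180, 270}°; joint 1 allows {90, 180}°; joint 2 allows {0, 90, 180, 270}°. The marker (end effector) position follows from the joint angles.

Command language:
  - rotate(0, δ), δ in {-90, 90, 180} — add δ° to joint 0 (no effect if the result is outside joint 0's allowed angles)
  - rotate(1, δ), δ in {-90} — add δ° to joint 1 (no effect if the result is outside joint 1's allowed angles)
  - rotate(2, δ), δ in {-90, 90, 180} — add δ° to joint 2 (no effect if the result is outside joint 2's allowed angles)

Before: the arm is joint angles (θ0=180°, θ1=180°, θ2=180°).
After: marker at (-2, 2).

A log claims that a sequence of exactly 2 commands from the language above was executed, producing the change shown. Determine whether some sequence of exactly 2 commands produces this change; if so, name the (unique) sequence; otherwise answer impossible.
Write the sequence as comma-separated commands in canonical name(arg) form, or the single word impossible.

rotate(1, -90), rotate(1, -90)

start: joint angles (θ0=180°, θ1=180°, θ2=180°)
t=1 rotate(1, -90) ⇒ joint angles (θ0=180°, θ1=90°, θ2=180°)
t=2 rotate(1, -90) ⇒ joint angles (θ0=180°, θ1=90°, θ2=180°)
uniquely the one of 49 2-step routes that fits.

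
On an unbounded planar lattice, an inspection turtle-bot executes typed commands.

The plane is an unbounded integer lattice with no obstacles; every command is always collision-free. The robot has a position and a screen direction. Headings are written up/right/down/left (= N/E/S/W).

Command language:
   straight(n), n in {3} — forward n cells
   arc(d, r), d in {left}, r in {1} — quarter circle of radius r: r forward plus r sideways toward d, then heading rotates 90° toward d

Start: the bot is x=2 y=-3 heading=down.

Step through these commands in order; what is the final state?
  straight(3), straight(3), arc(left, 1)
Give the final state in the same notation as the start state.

x=3 y=-10 heading=right

from: x=2 y=-3 heading=down
step 1 (straight(3)): x=2 y=-6 heading=down
step 2 (straight(3)): x=2 y=-9 heading=down
step 3 (arc(left, 1)): x=3 y=-10 heading=right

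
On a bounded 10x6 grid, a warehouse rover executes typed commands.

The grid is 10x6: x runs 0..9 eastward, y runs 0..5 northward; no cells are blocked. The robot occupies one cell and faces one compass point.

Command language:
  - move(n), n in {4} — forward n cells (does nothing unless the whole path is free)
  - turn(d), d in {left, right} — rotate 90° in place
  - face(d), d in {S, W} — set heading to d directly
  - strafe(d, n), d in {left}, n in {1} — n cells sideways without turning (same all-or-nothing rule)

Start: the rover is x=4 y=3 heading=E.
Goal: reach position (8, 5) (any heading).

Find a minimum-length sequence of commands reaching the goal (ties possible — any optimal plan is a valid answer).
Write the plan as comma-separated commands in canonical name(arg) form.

t0: x=4 y=3 heading=E
t=1 strafe(left, 1) ⇒ x=4 y=4 heading=E
t=2 strafe(left, 1) ⇒ x=4 y=5 heading=E
t=3 move(4) ⇒ x=8 y=5 heading=E
shorter routes all fall short; 3 is best.

strafe(left, 1), strafe(left, 1), move(4)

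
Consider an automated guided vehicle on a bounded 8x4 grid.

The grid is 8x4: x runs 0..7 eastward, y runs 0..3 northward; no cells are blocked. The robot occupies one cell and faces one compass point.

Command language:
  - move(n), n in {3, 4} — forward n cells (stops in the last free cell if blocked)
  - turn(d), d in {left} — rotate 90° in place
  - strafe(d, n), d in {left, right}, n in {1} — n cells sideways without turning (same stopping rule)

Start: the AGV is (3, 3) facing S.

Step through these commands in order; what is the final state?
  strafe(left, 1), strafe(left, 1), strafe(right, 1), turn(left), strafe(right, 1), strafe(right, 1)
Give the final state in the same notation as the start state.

(4, 1) facing E

t0: (3, 3) facing S
step 1 (strafe(left, 1)): (4, 3) facing S
step 2 (strafe(left, 1)): (5, 3) facing S
step 3 (strafe(right, 1)): (4, 3) facing S
step 4 (turn(left)): (4, 3) facing E
step 5 (strafe(right, 1)): (4, 2) facing E
step 6 (strafe(right, 1)): (4, 1) facing E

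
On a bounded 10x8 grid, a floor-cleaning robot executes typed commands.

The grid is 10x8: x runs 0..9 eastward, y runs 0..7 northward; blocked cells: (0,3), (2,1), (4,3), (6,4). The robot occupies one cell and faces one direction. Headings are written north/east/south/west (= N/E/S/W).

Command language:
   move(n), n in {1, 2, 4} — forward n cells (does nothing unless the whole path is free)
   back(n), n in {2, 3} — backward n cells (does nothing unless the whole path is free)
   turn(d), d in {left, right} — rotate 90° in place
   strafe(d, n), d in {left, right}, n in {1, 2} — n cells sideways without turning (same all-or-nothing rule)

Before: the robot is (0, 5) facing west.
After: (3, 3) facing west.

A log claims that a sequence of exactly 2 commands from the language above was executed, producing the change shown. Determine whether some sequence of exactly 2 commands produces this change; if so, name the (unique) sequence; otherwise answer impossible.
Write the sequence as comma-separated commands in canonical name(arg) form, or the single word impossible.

back(3), strafe(left, 2)

key: running strafe(left, 2) before back(3) would end elsewhere — order is forced
t0: (0, 5) facing west
1. back(3) → (3, 5) facing west
2. strafe(left, 2) → (3, 3) facing west
no rival 2-sequence matches.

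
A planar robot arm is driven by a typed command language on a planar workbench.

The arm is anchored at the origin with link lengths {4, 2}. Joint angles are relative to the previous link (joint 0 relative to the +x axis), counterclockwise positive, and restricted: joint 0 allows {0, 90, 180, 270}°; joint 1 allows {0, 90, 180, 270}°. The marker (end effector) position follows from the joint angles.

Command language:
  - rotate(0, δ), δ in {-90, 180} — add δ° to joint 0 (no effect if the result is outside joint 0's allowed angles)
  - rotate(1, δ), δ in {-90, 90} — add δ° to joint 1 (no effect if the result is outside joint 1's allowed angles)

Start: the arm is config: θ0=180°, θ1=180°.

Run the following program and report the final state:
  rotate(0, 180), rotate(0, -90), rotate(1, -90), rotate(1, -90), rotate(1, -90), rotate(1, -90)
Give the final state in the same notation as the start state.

t0: config: θ0=180°, θ1=180°
step 1 (rotate(0, 180)): config: θ0=0°, θ1=180°
step 2 (rotate(0, -90)): config: θ0=270°, θ1=180°
step 3 (rotate(1, -90)): config: θ0=270°, θ1=90°
step 4 (rotate(1, -90)): config: θ0=270°, θ1=0°
step 5 (rotate(1, -90)): config: θ0=270°, θ1=270°
step 6 (rotate(1, -90)): config: θ0=270°, θ1=180°

config: θ0=270°, θ1=180°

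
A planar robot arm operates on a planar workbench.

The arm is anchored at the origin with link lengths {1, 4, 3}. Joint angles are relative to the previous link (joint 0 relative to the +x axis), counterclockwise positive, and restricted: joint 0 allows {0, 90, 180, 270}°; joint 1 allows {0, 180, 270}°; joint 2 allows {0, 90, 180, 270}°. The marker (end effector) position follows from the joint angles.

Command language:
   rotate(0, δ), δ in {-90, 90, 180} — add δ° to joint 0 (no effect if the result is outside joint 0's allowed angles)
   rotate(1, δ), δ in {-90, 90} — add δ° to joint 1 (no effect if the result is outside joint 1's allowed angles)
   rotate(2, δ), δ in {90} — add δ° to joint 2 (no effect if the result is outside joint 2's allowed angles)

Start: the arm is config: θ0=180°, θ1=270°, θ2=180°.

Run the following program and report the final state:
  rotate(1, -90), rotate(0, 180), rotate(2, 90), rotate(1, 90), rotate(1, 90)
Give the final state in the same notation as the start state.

start: config: θ0=180°, θ1=270°, θ2=180°
1. rotate(1, -90) → config: θ0=180°, θ1=180°, θ2=180°
2. rotate(0, 180) → config: θ0=0°, θ1=180°, θ2=180°
3. rotate(2, 90) → config: θ0=0°, θ1=180°, θ2=270°
4. rotate(1, 90) → config: θ0=0°, θ1=270°, θ2=270°
5. rotate(1, 90) → config: θ0=0°, θ1=0°, θ2=270°

config: θ0=0°, θ1=0°, θ2=270°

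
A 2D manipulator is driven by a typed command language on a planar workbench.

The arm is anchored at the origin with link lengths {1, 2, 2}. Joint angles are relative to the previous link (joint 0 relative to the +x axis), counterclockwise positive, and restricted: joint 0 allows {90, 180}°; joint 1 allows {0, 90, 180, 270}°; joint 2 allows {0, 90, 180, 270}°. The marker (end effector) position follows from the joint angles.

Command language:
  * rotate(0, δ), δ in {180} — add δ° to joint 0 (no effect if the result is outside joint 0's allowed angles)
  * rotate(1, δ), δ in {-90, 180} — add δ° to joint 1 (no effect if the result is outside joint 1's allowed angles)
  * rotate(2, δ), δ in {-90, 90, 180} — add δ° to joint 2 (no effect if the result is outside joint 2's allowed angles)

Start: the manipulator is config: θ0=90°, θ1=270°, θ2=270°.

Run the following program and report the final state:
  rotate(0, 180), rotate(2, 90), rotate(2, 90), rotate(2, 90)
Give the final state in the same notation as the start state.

config: θ0=90°, θ1=270°, θ2=180°

initial: config: θ0=90°, θ1=270°, θ2=270°
1. rotate(0, 180) → config: θ0=90°, θ1=270°, θ2=270°
2. rotate(2, 90) → config: θ0=90°, θ1=270°, θ2=0°
3. rotate(2, 90) → config: θ0=90°, θ1=270°, θ2=90°
4. rotate(2, 90) → config: θ0=90°, θ1=270°, θ2=180°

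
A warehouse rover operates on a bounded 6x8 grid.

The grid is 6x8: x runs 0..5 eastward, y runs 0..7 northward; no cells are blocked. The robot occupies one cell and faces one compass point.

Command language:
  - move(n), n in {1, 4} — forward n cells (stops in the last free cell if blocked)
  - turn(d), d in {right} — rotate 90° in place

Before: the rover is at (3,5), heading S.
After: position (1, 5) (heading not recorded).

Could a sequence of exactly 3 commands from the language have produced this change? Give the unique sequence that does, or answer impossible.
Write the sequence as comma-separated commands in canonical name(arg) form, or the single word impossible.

turn(right), move(1), move(1)

key: order matters: swapping turn(right) and move(1) lands elsewhere
begin: at (3,5), heading S
t=1 turn(right) ⇒ at (3,5), heading W
t=2 move(1) ⇒ at (2,5), heading W
t=3 move(1) ⇒ at (1,5), heading W
no other 3-command option fits: unique.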